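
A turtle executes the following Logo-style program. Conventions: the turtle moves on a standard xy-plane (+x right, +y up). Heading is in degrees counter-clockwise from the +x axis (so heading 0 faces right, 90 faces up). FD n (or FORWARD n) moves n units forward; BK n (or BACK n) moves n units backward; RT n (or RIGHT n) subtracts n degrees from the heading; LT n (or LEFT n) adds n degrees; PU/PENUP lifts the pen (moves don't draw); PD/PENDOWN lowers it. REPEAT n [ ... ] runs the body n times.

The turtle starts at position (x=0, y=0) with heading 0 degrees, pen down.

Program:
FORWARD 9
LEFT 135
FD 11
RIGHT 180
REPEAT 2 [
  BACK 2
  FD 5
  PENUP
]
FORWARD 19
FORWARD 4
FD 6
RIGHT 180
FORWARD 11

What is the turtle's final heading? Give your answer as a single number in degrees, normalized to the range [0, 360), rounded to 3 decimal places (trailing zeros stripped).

Executing turtle program step by step:
Start: pos=(0,0), heading=0, pen down
FD 9: (0,0) -> (9,0) [heading=0, draw]
LT 135: heading 0 -> 135
FD 11: (9,0) -> (1.222,7.778) [heading=135, draw]
RT 180: heading 135 -> 315
REPEAT 2 [
  -- iteration 1/2 --
  BK 2: (1.222,7.778) -> (-0.192,9.192) [heading=315, draw]
  FD 5: (-0.192,9.192) -> (3.343,5.657) [heading=315, draw]
  PU: pen up
  -- iteration 2/2 --
  BK 2: (3.343,5.657) -> (1.929,7.071) [heading=315, move]
  FD 5: (1.929,7.071) -> (5.464,3.536) [heading=315, move]
  PU: pen up
]
FD 19: (5.464,3.536) -> (18.899,-9.899) [heading=315, move]
FD 4: (18.899,-9.899) -> (21.728,-12.728) [heading=315, move]
FD 6: (21.728,-12.728) -> (25.971,-16.971) [heading=315, move]
RT 180: heading 315 -> 135
FD 11: (25.971,-16.971) -> (18.192,-9.192) [heading=135, move]
Final: pos=(18.192,-9.192), heading=135, 4 segment(s) drawn

Answer: 135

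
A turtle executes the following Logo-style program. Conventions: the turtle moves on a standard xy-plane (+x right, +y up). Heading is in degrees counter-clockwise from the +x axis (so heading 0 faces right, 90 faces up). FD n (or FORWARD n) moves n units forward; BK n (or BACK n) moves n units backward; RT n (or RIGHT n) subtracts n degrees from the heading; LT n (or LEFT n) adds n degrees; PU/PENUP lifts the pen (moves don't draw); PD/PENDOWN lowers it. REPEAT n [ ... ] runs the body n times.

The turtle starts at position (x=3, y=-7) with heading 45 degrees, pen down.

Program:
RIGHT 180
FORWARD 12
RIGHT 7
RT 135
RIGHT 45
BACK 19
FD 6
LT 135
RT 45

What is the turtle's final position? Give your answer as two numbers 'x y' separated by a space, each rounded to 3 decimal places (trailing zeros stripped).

Executing turtle program step by step:
Start: pos=(3,-7), heading=45, pen down
RT 180: heading 45 -> 225
FD 12: (3,-7) -> (-5.485,-15.485) [heading=225, draw]
RT 7: heading 225 -> 218
RT 135: heading 218 -> 83
RT 45: heading 83 -> 38
BK 19: (-5.485,-15.485) -> (-20.457,-27.183) [heading=38, draw]
FD 6: (-20.457,-27.183) -> (-15.729,-23.489) [heading=38, draw]
LT 135: heading 38 -> 173
RT 45: heading 173 -> 128
Final: pos=(-15.729,-23.489), heading=128, 3 segment(s) drawn

Answer: -15.729 -23.489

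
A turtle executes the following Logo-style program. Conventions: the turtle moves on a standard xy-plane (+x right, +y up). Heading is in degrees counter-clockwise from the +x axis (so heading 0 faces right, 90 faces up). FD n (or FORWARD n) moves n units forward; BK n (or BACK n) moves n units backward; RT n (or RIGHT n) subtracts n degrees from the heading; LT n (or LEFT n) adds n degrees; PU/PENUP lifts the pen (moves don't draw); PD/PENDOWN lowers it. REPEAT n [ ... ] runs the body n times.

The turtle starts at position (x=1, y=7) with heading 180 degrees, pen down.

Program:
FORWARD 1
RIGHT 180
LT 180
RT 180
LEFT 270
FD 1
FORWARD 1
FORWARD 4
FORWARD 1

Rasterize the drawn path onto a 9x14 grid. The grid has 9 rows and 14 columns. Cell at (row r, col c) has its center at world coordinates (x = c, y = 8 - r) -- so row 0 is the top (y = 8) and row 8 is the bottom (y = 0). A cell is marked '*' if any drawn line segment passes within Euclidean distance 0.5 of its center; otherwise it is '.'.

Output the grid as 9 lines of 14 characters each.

Answer: ..............
**............
*.............
*.............
*.............
*.............
*.............
*.............
*.............

Derivation:
Segment 0: (1,7) -> (0,7)
Segment 1: (0,7) -> (-0,6)
Segment 2: (-0,6) -> (-0,5)
Segment 3: (-0,5) -> (-0,1)
Segment 4: (-0,1) -> (-0,0)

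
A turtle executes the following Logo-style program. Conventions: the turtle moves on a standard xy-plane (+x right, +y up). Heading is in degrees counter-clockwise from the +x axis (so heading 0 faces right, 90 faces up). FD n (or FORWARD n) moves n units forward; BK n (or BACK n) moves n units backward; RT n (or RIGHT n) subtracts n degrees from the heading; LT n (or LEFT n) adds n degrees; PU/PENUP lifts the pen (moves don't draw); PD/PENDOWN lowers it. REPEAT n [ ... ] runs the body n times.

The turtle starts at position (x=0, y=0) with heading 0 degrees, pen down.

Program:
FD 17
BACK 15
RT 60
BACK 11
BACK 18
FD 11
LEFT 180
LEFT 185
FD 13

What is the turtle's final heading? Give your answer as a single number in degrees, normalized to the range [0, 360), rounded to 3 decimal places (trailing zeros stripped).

Executing turtle program step by step:
Start: pos=(0,0), heading=0, pen down
FD 17: (0,0) -> (17,0) [heading=0, draw]
BK 15: (17,0) -> (2,0) [heading=0, draw]
RT 60: heading 0 -> 300
BK 11: (2,0) -> (-3.5,9.526) [heading=300, draw]
BK 18: (-3.5,9.526) -> (-12.5,25.115) [heading=300, draw]
FD 11: (-12.5,25.115) -> (-7,15.588) [heading=300, draw]
LT 180: heading 300 -> 120
LT 185: heading 120 -> 305
FD 13: (-7,15.588) -> (0.456,4.939) [heading=305, draw]
Final: pos=(0.456,4.939), heading=305, 6 segment(s) drawn

Answer: 305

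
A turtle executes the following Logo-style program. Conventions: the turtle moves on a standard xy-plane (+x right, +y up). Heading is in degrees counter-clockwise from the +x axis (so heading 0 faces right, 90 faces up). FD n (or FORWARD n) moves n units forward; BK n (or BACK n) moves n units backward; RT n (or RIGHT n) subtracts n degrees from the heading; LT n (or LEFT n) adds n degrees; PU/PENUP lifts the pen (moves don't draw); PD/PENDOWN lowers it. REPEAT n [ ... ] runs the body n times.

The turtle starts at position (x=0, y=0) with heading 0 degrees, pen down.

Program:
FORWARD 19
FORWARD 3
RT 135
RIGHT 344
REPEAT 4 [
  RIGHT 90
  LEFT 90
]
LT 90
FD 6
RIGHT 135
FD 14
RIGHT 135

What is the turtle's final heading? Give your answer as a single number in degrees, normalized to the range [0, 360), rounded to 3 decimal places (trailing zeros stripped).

Answer: 61

Derivation:
Executing turtle program step by step:
Start: pos=(0,0), heading=0, pen down
FD 19: (0,0) -> (19,0) [heading=0, draw]
FD 3: (19,0) -> (22,0) [heading=0, draw]
RT 135: heading 0 -> 225
RT 344: heading 225 -> 241
REPEAT 4 [
  -- iteration 1/4 --
  RT 90: heading 241 -> 151
  LT 90: heading 151 -> 241
  -- iteration 2/4 --
  RT 90: heading 241 -> 151
  LT 90: heading 151 -> 241
  -- iteration 3/4 --
  RT 90: heading 241 -> 151
  LT 90: heading 151 -> 241
  -- iteration 4/4 --
  RT 90: heading 241 -> 151
  LT 90: heading 151 -> 241
]
LT 90: heading 241 -> 331
FD 6: (22,0) -> (27.248,-2.909) [heading=331, draw]
RT 135: heading 331 -> 196
FD 14: (27.248,-2.909) -> (13.79,-6.768) [heading=196, draw]
RT 135: heading 196 -> 61
Final: pos=(13.79,-6.768), heading=61, 4 segment(s) drawn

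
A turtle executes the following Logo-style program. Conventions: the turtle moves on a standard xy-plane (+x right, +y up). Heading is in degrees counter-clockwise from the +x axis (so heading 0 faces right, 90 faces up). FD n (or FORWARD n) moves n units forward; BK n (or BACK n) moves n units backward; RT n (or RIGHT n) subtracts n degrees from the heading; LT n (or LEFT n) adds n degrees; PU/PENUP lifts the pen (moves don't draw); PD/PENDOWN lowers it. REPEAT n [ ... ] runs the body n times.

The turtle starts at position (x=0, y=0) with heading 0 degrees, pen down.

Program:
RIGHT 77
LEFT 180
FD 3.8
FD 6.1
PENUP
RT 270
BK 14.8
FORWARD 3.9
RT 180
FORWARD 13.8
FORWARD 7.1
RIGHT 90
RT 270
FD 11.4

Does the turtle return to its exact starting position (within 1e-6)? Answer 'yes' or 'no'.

Executing turtle program step by step:
Start: pos=(0,0), heading=0, pen down
RT 77: heading 0 -> 283
LT 180: heading 283 -> 103
FD 3.8: (0,0) -> (-0.855,3.703) [heading=103, draw]
FD 6.1: (-0.855,3.703) -> (-2.227,9.646) [heading=103, draw]
PU: pen up
RT 270: heading 103 -> 193
BK 14.8: (-2.227,9.646) -> (12.194,12.976) [heading=193, move]
FD 3.9: (12.194,12.976) -> (8.394,12.098) [heading=193, move]
RT 180: heading 193 -> 13
FD 13.8: (8.394,12.098) -> (21.84,15.203) [heading=13, move]
FD 7.1: (21.84,15.203) -> (28.758,16.8) [heading=13, move]
RT 90: heading 13 -> 283
RT 270: heading 283 -> 13
FD 11.4: (28.758,16.8) -> (39.866,19.364) [heading=13, move]
Final: pos=(39.866,19.364), heading=13, 2 segment(s) drawn

Start position: (0, 0)
Final position: (39.866, 19.364)
Distance = 44.32; >= 1e-6 -> NOT closed

Answer: no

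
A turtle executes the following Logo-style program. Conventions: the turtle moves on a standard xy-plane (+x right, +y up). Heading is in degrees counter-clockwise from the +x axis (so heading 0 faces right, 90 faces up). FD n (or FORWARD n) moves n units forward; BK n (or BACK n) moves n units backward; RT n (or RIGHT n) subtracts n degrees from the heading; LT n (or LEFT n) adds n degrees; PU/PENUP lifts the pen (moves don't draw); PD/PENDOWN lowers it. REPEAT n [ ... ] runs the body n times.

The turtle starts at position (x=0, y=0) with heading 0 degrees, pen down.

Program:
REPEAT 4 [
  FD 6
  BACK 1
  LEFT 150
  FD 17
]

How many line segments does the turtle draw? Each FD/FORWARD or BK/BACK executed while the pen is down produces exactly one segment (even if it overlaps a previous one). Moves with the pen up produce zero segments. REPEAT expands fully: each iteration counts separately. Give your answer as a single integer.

Answer: 12

Derivation:
Executing turtle program step by step:
Start: pos=(0,0), heading=0, pen down
REPEAT 4 [
  -- iteration 1/4 --
  FD 6: (0,0) -> (6,0) [heading=0, draw]
  BK 1: (6,0) -> (5,0) [heading=0, draw]
  LT 150: heading 0 -> 150
  FD 17: (5,0) -> (-9.722,8.5) [heading=150, draw]
  -- iteration 2/4 --
  FD 6: (-9.722,8.5) -> (-14.919,11.5) [heading=150, draw]
  BK 1: (-14.919,11.5) -> (-14.053,11) [heading=150, draw]
  LT 150: heading 150 -> 300
  FD 17: (-14.053,11) -> (-5.553,-3.722) [heading=300, draw]
  -- iteration 3/4 --
  FD 6: (-5.553,-3.722) -> (-2.553,-8.919) [heading=300, draw]
  BK 1: (-2.553,-8.919) -> (-3.053,-8.053) [heading=300, draw]
  LT 150: heading 300 -> 90
  FD 17: (-3.053,-8.053) -> (-3.053,8.947) [heading=90, draw]
  -- iteration 4/4 --
  FD 6: (-3.053,8.947) -> (-3.053,14.947) [heading=90, draw]
  BK 1: (-3.053,14.947) -> (-3.053,13.947) [heading=90, draw]
  LT 150: heading 90 -> 240
  FD 17: (-3.053,13.947) -> (-11.553,-0.775) [heading=240, draw]
]
Final: pos=(-11.553,-0.775), heading=240, 12 segment(s) drawn
Segments drawn: 12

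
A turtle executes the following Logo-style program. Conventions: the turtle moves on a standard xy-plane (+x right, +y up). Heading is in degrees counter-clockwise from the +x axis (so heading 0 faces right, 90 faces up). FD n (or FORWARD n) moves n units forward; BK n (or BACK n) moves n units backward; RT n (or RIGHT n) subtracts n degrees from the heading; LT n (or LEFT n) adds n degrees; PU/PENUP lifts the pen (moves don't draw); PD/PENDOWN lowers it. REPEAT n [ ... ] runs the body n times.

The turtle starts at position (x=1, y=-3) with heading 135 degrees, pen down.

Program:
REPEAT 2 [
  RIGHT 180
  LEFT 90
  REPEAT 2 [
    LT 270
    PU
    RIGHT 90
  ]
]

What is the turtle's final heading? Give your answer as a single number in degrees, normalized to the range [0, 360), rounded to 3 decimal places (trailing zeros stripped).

Executing turtle program step by step:
Start: pos=(1,-3), heading=135, pen down
REPEAT 2 [
  -- iteration 1/2 --
  RT 180: heading 135 -> 315
  LT 90: heading 315 -> 45
  REPEAT 2 [
    -- iteration 1/2 --
    LT 270: heading 45 -> 315
    PU: pen up
    RT 90: heading 315 -> 225
    -- iteration 2/2 --
    LT 270: heading 225 -> 135
    PU: pen up
    RT 90: heading 135 -> 45
  ]
  -- iteration 2/2 --
  RT 180: heading 45 -> 225
  LT 90: heading 225 -> 315
  REPEAT 2 [
    -- iteration 1/2 --
    LT 270: heading 315 -> 225
    PU: pen up
    RT 90: heading 225 -> 135
    -- iteration 2/2 --
    LT 270: heading 135 -> 45
    PU: pen up
    RT 90: heading 45 -> 315
  ]
]
Final: pos=(1,-3), heading=315, 0 segment(s) drawn

Answer: 315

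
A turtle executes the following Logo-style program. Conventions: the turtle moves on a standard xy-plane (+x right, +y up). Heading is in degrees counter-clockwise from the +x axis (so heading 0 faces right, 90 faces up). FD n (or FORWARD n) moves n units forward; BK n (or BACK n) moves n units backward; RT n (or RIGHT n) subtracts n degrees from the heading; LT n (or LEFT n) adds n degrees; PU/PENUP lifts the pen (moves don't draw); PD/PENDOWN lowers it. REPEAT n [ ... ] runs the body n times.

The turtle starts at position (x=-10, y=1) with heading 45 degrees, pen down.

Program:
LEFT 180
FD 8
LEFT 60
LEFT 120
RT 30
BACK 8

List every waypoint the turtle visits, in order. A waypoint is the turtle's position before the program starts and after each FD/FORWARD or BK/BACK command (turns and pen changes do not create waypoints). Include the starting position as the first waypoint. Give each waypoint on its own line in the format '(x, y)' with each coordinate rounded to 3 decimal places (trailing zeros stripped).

Answer: (-10, 1)
(-15.657, -4.657)
(-23.384, -6.727)

Derivation:
Executing turtle program step by step:
Start: pos=(-10,1), heading=45, pen down
LT 180: heading 45 -> 225
FD 8: (-10,1) -> (-15.657,-4.657) [heading=225, draw]
LT 60: heading 225 -> 285
LT 120: heading 285 -> 45
RT 30: heading 45 -> 15
BK 8: (-15.657,-4.657) -> (-23.384,-6.727) [heading=15, draw]
Final: pos=(-23.384,-6.727), heading=15, 2 segment(s) drawn
Waypoints (3 total):
(-10, 1)
(-15.657, -4.657)
(-23.384, -6.727)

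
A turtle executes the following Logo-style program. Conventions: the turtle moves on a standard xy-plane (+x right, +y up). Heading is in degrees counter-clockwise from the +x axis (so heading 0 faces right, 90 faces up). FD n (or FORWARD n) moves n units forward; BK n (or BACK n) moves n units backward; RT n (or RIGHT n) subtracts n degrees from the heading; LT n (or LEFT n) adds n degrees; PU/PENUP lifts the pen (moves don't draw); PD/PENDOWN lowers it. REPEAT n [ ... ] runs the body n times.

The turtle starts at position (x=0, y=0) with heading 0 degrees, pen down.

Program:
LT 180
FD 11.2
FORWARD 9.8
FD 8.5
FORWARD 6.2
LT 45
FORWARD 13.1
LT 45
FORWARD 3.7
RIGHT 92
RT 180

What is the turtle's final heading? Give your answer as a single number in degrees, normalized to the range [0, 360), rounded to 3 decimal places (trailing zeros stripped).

Executing turtle program step by step:
Start: pos=(0,0), heading=0, pen down
LT 180: heading 0 -> 180
FD 11.2: (0,0) -> (-11.2,0) [heading=180, draw]
FD 9.8: (-11.2,0) -> (-21,0) [heading=180, draw]
FD 8.5: (-21,0) -> (-29.5,0) [heading=180, draw]
FD 6.2: (-29.5,0) -> (-35.7,0) [heading=180, draw]
LT 45: heading 180 -> 225
FD 13.1: (-35.7,0) -> (-44.963,-9.263) [heading=225, draw]
LT 45: heading 225 -> 270
FD 3.7: (-44.963,-9.263) -> (-44.963,-12.963) [heading=270, draw]
RT 92: heading 270 -> 178
RT 180: heading 178 -> 358
Final: pos=(-44.963,-12.963), heading=358, 6 segment(s) drawn

Answer: 358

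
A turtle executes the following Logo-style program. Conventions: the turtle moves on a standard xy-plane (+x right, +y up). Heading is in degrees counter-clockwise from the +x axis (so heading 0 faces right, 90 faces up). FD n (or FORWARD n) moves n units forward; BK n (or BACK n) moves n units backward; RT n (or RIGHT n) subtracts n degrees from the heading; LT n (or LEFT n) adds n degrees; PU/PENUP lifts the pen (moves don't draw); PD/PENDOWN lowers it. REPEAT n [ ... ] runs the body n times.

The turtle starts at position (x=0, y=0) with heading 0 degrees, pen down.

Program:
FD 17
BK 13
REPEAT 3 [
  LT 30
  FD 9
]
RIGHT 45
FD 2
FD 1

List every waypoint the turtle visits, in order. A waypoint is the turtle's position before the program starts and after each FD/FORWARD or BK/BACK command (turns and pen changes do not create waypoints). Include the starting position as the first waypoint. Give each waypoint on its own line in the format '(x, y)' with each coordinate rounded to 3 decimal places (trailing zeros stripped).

Answer: (0, 0)
(17, 0)
(4, 0)
(11.794, 4.5)
(16.294, 12.294)
(16.294, 21.294)
(17.708, 22.708)
(18.416, 23.416)

Derivation:
Executing turtle program step by step:
Start: pos=(0,0), heading=0, pen down
FD 17: (0,0) -> (17,0) [heading=0, draw]
BK 13: (17,0) -> (4,0) [heading=0, draw]
REPEAT 3 [
  -- iteration 1/3 --
  LT 30: heading 0 -> 30
  FD 9: (4,0) -> (11.794,4.5) [heading=30, draw]
  -- iteration 2/3 --
  LT 30: heading 30 -> 60
  FD 9: (11.794,4.5) -> (16.294,12.294) [heading=60, draw]
  -- iteration 3/3 --
  LT 30: heading 60 -> 90
  FD 9: (16.294,12.294) -> (16.294,21.294) [heading=90, draw]
]
RT 45: heading 90 -> 45
FD 2: (16.294,21.294) -> (17.708,22.708) [heading=45, draw]
FD 1: (17.708,22.708) -> (18.416,23.416) [heading=45, draw]
Final: pos=(18.416,23.416), heading=45, 7 segment(s) drawn
Waypoints (8 total):
(0, 0)
(17, 0)
(4, 0)
(11.794, 4.5)
(16.294, 12.294)
(16.294, 21.294)
(17.708, 22.708)
(18.416, 23.416)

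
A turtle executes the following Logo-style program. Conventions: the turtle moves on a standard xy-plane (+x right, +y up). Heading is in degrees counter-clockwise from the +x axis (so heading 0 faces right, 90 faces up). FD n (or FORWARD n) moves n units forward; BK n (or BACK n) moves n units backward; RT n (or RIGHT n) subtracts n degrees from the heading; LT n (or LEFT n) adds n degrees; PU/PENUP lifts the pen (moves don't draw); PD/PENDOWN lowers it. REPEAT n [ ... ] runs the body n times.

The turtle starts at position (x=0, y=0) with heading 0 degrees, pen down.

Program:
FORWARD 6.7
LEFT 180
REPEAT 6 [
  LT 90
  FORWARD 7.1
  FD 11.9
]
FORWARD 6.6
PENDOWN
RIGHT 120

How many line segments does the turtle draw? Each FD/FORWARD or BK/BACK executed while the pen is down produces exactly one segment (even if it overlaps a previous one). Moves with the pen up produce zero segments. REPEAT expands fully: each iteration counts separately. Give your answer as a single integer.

Executing turtle program step by step:
Start: pos=(0,0), heading=0, pen down
FD 6.7: (0,0) -> (6.7,0) [heading=0, draw]
LT 180: heading 0 -> 180
REPEAT 6 [
  -- iteration 1/6 --
  LT 90: heading 180 -> 270
  FD 7.1: (6.7,0) -> (6.7,-7.1) [heading=270, draw]
  FD 11.9: (6.7,-7.1) -> (6.7,-19) [heading=270, draw]
  -- iteration 2/6 --
  LT 90: heading 270 -> 0
  FD 7.1: (6.7,-19) -> (13.8,-19) [heading=0, draw]
  FD 11.9: (13.8,-19) -> (25.7,-19) [heading=0, draw]
  -- iteration 3/6 --
  LT 90: heading 0 -> 90
  FD 7.1: (25.7,-19) -> (25.7,-11.9) [heading=90, draw]
  FD 11.9: (25.7,-11.9) -> (25.7,0) [heading=90, draw]
  -- iteration 4/6 --
  LT 90: heading 90 -> 180
  FD 7.1: (25.7,0) -> (18.6,0) [heading=180, draw]
  FD 11.9: (18.6,0) -> (6.7,0) [heading=180, draw]
  -- iteration 5/6 --
  LT 90: heading 180 -> 270
  FD 7.1: (6.7,0) -> (6.7,-7.1) [heading=270, draw]
  FD 11.9: (6.7,-7.1) -> (6.7,-19) [heading=270, draw]
  -- iteration 6/6 --
  LT 90: heading 270 -> 0
  FD 7.1: (6.7,-19) -> (13.8,-19) [heading=0, draw]
  FD 11.9: (13.8,-19) -> (25.7,-19) [heading=0, draw]
]
FD 6.6: (25.7,-19) -> (32.3,-19) [heading=0, draw]
PD: pen down
RT 120: heading 0 -> 240
Final: pos=(32.3,-19), heading=240, 14 segment(s) drawn
Segments drawn: 14

Answer: 14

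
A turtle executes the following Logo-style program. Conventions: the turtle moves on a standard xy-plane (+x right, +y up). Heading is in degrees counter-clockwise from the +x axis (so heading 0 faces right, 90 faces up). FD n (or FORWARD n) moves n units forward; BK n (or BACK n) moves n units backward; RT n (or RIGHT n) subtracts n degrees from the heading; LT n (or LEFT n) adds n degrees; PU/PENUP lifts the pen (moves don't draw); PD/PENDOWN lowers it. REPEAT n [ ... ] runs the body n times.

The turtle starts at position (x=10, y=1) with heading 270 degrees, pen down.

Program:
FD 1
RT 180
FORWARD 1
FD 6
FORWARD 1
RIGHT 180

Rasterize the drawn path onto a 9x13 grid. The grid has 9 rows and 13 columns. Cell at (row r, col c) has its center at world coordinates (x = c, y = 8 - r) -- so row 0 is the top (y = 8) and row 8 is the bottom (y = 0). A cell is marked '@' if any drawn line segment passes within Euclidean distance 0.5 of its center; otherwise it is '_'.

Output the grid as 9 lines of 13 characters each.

Segment 0: (10,1) -> (10,0)
Segment 1: (10,0) -> (10,1)
Segment 2: (10,1) -> (10,7)
Segment 3: (10,7) -> (10,8)

Answer: __________@__
__________@__
__________@__
__________@__
__________@__
__________@__
__________@__
__________@__
__________@__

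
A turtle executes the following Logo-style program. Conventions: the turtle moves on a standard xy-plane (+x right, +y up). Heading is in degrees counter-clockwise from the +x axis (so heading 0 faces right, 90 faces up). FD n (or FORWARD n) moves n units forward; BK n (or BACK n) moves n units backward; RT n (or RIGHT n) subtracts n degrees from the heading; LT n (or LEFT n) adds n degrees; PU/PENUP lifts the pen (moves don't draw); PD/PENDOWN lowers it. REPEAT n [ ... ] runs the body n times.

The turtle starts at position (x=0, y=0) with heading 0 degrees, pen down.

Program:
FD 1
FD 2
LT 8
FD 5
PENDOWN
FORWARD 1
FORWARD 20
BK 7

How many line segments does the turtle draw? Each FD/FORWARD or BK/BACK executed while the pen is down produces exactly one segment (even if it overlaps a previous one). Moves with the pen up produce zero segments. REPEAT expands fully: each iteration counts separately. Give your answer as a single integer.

Executing turtle program step by step:
Start: pos=(0,0), heading=0, pen down
FD 1: (0,0) -> (1,0) [heading=0, draw]
FD 2: (1,0) -> (3,0) [heading=0, draw]
LT 8: heading 0 -> 8
FD 5: (3,0) -> (7.951,0.696) [heading=8, draw]
PD: pen down
FD 1: (7.951,0.696) -> (8.942,0.835) [heading=8, draw]
FD 20: (8.942,0.835) -> (28.747,3.619) [heading=8, draw]
BK 7: (28.747,3.619) -> (21.815,2.644) [heading=8, draw]
Final: pos=(21.815,2.644), heading=8, 6 segment(s) drawn
Segments drawn: 6

Answer: 6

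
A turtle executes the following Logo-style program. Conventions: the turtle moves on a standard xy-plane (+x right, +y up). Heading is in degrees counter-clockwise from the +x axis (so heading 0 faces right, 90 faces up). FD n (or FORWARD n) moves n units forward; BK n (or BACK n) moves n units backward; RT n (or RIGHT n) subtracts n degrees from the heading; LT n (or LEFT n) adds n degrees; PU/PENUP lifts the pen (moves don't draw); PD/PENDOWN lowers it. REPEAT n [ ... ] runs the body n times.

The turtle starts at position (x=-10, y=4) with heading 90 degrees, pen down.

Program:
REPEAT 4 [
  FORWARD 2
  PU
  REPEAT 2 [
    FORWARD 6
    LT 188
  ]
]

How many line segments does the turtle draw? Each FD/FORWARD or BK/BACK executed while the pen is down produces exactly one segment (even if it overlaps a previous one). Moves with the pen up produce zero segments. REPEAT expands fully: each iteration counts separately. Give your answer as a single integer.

Answer: 1

Derivation:
Executing turtle program step by step:
Start: pos=(-10,4), heading=90, pen down
REPEAT 4 [
  -- iteration 1/4 --
  FD 2: (-10,4) -> (-10,6) [heading=90, draw]
  PU: pen up
  REPEAT 2 [
    -- iteration 1/2 --
    FD 6: (-10,6) -> (-10,12) [heading=90, move]
    LT 188: heading 90 -> 278
    -- iteration 2/2 --
    FD 6: (-10,12) -> (-9.165,6.058) [heading=278, move]
    LT 188: heading 278 -> 106
  ]
  -- iteration 2/4 --
  FD 2: (-9.165,6.058) -> (-9.716,7.981) [heading=106, move]
  PU: pen up
  REPEAT 2 [
    -- iteration 1/2 --
    FD 6: (-9.716,7.981) -> (-11.37,13.748) [heading=106, move]
    LT 188: heading 106 -> 294
    -- iteration 2/2 --
    FD 6: (-11.37,13.748) -> (-8.93,8.267) [heading=294, move]
    LT 188: heading 294 -> 122
  ]
  -- iteration 3/4 --
  FD 2: (-8.93,8.267) -> (-9.989,9.963) [heading=122, move]
  PU: pen up
  REPEAT 2 [
    -- iteration 1/2 --
    FD 6: (-9.989,9.963) -> (-13.169,15.052) [heading=122, move]
    LT 188: heading 122 -> 310
    -- iteration 2/2 --
    FD 6: (-13.169,15.052) -> (-9.312,10.455) [heading=310, move]
    LT 188: heading 310 -> 138
  ]
  -- iteration 4/4 --
  FD 2: (-9.312,10.455) -> (-10.799,11.794) [heading=138, move]
  PU: pen up
  REPEAT 2 [
    -- iteration 1/2 --
    FD 6: (-10.799,11.794) -> (-15.257,15.808) [heading=138, move]
    LT 188: heading 138 -> 326
    -- iteration 2/2 --
    FD 6: (-15.257,15.808) -> (-10.283,12.453) [heading=326, move]
    LT 188: heading 326 -> 154
  ]
]
Final: pos=(-10.283,12.453), heading=154, 1 segment(s) drawn
Segments drawn: 1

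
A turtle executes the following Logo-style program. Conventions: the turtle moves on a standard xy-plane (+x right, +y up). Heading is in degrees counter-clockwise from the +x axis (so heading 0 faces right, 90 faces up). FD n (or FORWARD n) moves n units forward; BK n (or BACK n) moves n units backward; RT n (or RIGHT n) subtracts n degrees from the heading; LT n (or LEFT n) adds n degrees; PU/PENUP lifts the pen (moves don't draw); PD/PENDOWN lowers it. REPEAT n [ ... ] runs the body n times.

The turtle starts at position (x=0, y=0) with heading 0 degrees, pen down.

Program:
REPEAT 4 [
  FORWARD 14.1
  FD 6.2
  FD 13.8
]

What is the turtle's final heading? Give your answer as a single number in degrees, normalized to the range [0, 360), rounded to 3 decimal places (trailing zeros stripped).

Answer: 0

Derivation:
Executing turtle program step by step:
Start: pos=(0,0), heading=0, pen down
REPEAT 4 [
  -- iteration 1/4 --
  FD 14.1: (0,0) -> (14.1,0) [heading=0, draw]
  FD 6.2: (14.1,0) -> (20.3,0) [heading=0, draw]
  FD 13.8: (20.3,0) -> (34.1,0) [heading=0, draw]
  -- iteration 2/4 --
  FD 14.1: (34.1,0) -> (48.2,0) [heading=0, draw]
  FD 6.2: (48.2,0) -> (54.4,0) [heading=0, draw]
  FD 13.8: (54.4,0) -> (68.2,0) [heading=0, draw]
  -- iteration 3/4 --
  FD 14.1: (68.2,0) -> (82.3,0) [heading=0, draw]
  FD 6.2: (82.3,0) -> (88.5,0) [heading=0, draw]
  FD 13.8: (88.5,0) -> (102.3,0) [heading=0, draw]
  -- iteration 4/4 --
  FD 14.1: (102.3,0) -> (116.4,0) [heading=0, draw]
  FD 6.2: (116.4,0) -> (122.6,0) [heading=0, draw]
  FD 13.8: (122.6,0) -> (136.4,0) [heading=0, draw]
]
Final: pos=(136.4,0), heading=0, 12 segment(s) drawn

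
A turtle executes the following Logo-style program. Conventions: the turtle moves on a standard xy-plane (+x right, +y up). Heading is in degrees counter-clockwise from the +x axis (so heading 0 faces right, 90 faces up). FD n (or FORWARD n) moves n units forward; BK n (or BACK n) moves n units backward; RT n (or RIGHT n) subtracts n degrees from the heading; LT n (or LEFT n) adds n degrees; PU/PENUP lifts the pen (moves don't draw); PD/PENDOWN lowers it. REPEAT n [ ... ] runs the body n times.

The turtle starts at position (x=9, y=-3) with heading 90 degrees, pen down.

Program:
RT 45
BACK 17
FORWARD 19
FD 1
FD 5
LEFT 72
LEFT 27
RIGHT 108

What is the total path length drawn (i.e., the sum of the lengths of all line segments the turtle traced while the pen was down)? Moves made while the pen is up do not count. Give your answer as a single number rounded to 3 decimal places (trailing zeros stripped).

Answer: 42

Derivation:
Executing turtle program step by step:
Start: pos=(9,-3), heading=90, pen down
RT 45: heading 90 -> 45
BK 17: (9,-3) -> (-3.021,-15.021) [heading=45, draw]
FD 19: (-3.021,-15.021) -> (10.414,-1.586) [heading=45, draw]
FD 1: (10.414,-1.586) -> (11.121,-0.879) [heading=45, draw]
FD 5: (11.121,-0.879) -> (14.657,2.657) [heading=45, draw]
LT 72: heading 45 -> 117
LT 27: heading 117 -> 144
RT 108: heading 144 -> 36
Final: pos=(14.657,2.657), heading=36, 4 segment(s) drawn

Segment lengths:
  seg 1: (9,-3) -> (-3.021,-15.021), length = 17
  seg 2: (-3.021,-15.021) -> (10.414,-1.586), length = 19
  seg 3: (10.414,-1.586) -> (11.121,-0.879), length = 1
  seg 4: (11.121,-0.879) -> (14.657,2.657), length = 5
Total = 42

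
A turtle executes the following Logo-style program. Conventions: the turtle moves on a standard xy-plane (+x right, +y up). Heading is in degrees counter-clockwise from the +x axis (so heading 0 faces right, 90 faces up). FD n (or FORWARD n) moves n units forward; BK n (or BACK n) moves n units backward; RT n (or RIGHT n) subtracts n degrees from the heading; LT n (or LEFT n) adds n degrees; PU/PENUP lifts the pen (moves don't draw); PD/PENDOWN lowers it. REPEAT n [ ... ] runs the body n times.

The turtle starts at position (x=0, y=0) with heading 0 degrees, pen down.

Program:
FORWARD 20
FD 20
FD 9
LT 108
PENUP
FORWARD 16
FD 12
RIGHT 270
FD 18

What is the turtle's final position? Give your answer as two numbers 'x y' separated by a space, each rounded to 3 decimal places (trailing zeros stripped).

Answer: 23.229 21.067

Derivation:
Executing turtle program step by step:
Start: pos=(0,0), heading=0, pen down
FD 20: (0,0) -> (20,0) [heading=0, draw]
FD 20: (20,0) -> (40,0) [heading=0, draw]
FD 9: (40,0) -> (49,0) [heading=0, draw]
LT 108: heading 0 -> 108
PU: pen up
FD 16: (49,0) -> (44.056,15.217) [heading=108, move]
FD 12: (44.056,15.217) -> (40.348,26.63) [heading=108, move]
RT 270: heading 108 -> 198
FD 18: (40.348,26.63) -> (23.229,21.067) [heading=198, move]
Final: pos=(23.229,21.067), heading=198, 3 segment(s) drawn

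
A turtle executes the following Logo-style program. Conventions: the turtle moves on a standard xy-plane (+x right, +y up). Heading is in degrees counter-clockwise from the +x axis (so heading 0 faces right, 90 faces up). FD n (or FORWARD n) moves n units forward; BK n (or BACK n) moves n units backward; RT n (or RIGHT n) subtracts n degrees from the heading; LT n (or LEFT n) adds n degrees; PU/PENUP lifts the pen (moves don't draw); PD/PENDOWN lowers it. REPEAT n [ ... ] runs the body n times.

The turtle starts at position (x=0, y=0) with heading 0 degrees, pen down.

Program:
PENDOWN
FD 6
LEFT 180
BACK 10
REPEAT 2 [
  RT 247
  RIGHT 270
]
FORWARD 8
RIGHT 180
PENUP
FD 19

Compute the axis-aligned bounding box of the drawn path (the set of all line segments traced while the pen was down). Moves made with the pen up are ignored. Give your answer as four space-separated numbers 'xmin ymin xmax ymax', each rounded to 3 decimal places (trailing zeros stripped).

Executing turtle program step by step:
Start: pos=(0,0), heading=0, pen down
PD: pen down
FD 6: (0,0) -> (6,0) [heading=0, draw]
LT 180: heading 0 -> 180
BK 10: (6,0) -> (16,0) [heading=180, draw]
REPEAT 2 [
  -- iteration 1/2 --
  RT 247: heading 180 -> 293
  RT 270: heading 293 -> 23
  -- iteration 2/2 --
  RT 247: heading 23 -> 136
  RT 270: heading 136 -> 226
]
FD 8: (16,0) -> (10.443,-5.755) [heading=226, draw]
RT 180: heading 226 -> 46
PU: pen up
FD 19: (10.443,-5.755) -> (23.641,7.913) [heading=46, move]
Final: pos=(23.641,7.913), heading=46, 3 segment(s) drawn

Segment endpoints: x in {0, 6, 10.443, 16}, y in {-5.755, 0, 0}
xmin=0, ymin=-5.755, xmax=16, ymax=0

Answer: 0 -5.755 16 0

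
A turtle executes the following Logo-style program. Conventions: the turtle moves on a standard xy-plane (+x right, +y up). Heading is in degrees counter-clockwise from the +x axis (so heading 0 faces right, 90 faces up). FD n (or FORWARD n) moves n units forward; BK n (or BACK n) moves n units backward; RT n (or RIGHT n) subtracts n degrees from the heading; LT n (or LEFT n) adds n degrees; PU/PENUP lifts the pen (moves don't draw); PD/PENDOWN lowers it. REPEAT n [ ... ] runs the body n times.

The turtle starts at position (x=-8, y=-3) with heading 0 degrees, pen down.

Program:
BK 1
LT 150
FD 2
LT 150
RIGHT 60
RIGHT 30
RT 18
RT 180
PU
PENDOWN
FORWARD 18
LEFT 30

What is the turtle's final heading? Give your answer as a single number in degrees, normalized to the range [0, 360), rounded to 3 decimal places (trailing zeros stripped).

Answer: 42

Derivation:
Executing turtle program step by step:
Start: pos=(-8,-3), heading=0, pen down
BK 1: (-8,-3) -> (-9,-3) [heading=0, draw]
LT 150: heading 0 -> 150
FD 2: (-9,-3) -> (-10.732,-2) [heading=150, draw]
LT 150: heading 150 -> 300
RT 60: heading 300 -> 240
RT 30: heading 240 -> 210
RT 18: heading 210 -> 192
RT 180: heading 192 -> 12
PU: pen up
PD: pen down
FD 18: (-10.732,-2) -> (6.875,1.742) [heading=12, draw]
LT 30: heading 12 -> 42
Final: pos=(6.875,1.742), heading=42, 3 segment(s) drawn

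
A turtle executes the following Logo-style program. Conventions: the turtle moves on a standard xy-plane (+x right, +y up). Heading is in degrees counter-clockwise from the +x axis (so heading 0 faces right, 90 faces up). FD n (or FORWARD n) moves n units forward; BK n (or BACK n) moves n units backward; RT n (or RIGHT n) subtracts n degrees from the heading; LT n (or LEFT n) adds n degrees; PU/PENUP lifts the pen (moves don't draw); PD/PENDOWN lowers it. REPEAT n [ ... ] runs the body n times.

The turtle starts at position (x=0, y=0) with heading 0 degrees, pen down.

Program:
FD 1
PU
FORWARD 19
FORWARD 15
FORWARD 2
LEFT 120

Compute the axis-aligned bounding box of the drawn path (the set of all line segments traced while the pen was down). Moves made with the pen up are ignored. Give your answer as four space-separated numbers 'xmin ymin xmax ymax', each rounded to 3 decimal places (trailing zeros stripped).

Answer: 0 0 1 0

Derivation:
Executing turtle program step by step:
Start: pos=(0,0), heading=0, pen down
FD 1: (0,0) -> (1,0) [heading=0, draw]
PU: pen up
FD 19: (1,0) -> (20,0) [heading=0, move]
FD 15: (20,0) -> (35,0) [heading=0, move]
FD 2: (35,0) -> (37,0) [heading=0, move]
LT 120: heading 0 -> 120
Final: pos=(37,0), heading=120, 1 segment(s) drawn

Segment endpoints: x in {0, 1}, y in {0}
xmin=0, ymin=0, xmax=1, ymax=0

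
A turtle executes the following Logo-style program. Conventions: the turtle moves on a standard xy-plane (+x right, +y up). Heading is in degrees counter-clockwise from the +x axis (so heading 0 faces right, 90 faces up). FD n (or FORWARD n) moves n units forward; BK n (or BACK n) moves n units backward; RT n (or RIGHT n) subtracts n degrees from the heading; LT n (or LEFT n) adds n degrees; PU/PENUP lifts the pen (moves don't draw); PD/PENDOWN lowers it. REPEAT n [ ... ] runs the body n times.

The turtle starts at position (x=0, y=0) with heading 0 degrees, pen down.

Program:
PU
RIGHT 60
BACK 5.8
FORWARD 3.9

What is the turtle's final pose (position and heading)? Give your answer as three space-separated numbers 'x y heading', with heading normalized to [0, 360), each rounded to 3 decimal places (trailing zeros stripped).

Answer: -0.95 1.645 300

Derivation:
Executing turtle program step by step:
Start: pos=(0,0), heading=0, pen down
PU: pen up
RT 60: heading 0 -> 300
BK 5.8: (0,0) -> (-2.9,5.023) [heading=300, move]
FD 3.9: (-2.9,5.023) -> (-0.95,1.645) [heading=300, move]
Final: pos=(-0.95,1.645), heading=300, 0 segment(s) drawn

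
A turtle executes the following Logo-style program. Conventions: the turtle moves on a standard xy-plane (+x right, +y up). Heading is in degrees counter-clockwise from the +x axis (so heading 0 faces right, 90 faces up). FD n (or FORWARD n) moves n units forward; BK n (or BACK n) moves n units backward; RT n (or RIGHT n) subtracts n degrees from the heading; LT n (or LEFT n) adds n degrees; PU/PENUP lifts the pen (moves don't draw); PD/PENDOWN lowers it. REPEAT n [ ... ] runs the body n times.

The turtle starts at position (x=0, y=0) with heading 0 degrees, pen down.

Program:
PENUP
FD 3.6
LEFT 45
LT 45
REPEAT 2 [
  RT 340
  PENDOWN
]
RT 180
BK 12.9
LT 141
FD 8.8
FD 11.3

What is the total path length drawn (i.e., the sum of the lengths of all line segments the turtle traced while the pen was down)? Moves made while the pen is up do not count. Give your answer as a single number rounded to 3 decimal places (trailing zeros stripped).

Executing turtle program step by step:
Start: pos=(0,0), heading=0, pen down
PU: pen up
FD 3.6: (0,0) -> (3.6,0) [heading=0, move]
LT 45: heading 0 -> 45
LT 45: heading 45 -> 90
REPEAT 2 [
  -- iteration 1/2 --
  RT 340: heading 90 -> 110
  PD: pen down
  -- iteration 2/2 --
  RT 340: heading 110 -> 130
  PD: pen down
]
RT 180: heading 130 -> 310
BK 12.9: (3.6,0) -> (-4.692,9.882) [heading=310, draw]
LT 141: heading 310 -> 91
FD 8.8: (-4.692,9.882) -> (-4.846,18.681) [heading=91, draw]
FD 11.3: (-4.846,18.681) -> (-5.043,29.979) [heading=91, draw]
Final: pos=(-5.043,29.979), heading=91, 3 segment(s) drawn

Segment lengths:
  seg 1: (3.6,0) -> (-4.692,9.882), length = 12.9
  seg 2: (-4.692,9.882) -> (-4.846,18.681), length = 8.8
  seg 3: (-4.846,18.681) -> (-5.043,29.979), length = 11.3
Total = 33

Answer: 33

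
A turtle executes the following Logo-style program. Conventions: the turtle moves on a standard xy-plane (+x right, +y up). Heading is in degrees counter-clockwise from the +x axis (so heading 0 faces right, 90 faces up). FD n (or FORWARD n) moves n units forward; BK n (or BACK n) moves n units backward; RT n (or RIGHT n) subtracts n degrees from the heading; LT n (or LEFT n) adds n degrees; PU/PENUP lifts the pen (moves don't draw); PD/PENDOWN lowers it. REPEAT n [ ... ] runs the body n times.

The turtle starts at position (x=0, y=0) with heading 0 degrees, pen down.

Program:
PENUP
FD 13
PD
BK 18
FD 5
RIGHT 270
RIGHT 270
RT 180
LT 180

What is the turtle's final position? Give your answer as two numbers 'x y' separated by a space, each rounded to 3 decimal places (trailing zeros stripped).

Answer: 0 0

Derivation:
Executing turtle program step by step:
Start: pos=(0,0), heading=0, pen down
PU: pen up
FD 13: (0,0) -> (13,0) [heading=0, move]
PD: pen down
BK 18: (13,0) -> (-5,0) [heading=0, draw]
FD 5: (-5,0) -> (0,0) [heading=0, draw]
RT 270: heading 0 -> 90
RT 270: heading 90 -> 180
RT 180: heading 180 -> 0
LT 180: heading 0 -> 180
Final: pos=(0,0), heading=180, 2 segment(s) drawn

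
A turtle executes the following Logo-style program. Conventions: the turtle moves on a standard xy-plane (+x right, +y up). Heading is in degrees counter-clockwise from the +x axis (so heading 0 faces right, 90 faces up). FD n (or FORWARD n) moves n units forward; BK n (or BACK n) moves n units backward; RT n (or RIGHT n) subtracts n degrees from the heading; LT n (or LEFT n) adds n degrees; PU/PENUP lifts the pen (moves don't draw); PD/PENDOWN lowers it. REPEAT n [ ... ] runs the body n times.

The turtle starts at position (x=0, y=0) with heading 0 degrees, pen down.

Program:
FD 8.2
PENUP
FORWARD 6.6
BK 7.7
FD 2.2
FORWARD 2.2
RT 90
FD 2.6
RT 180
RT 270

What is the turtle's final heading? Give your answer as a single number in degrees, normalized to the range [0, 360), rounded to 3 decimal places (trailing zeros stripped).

Executing turtle program step by step:
Start: pos=(0,0), heading=0, pen down
FD 8.2: (0,0) -> (8.2,0) [heading=0, draw]
PU: pen up
FD 6.6: (8.2,0) -> (14.8,0) [heading=0, move]
BK 7.7: (14.8,0) -> (7.1,0) [heading=0, move]
FD 2.2: (7.1,0) -> (9.3,0) [heading=0, move]
FD 2.2: (9.3,0) -> (11.5,0) [heading=0, move]
RT 90: heading 0 -> 270
FD 2.6: (11.5,0) -> (11.5,-2.6) [heading=270, move]
RT 180: heading 270 -> 90
RT 270: heading 90 -> 180
Final: pos=(11.5,-2.6), heading=180, 1 segment(s) drawn

Answer: 180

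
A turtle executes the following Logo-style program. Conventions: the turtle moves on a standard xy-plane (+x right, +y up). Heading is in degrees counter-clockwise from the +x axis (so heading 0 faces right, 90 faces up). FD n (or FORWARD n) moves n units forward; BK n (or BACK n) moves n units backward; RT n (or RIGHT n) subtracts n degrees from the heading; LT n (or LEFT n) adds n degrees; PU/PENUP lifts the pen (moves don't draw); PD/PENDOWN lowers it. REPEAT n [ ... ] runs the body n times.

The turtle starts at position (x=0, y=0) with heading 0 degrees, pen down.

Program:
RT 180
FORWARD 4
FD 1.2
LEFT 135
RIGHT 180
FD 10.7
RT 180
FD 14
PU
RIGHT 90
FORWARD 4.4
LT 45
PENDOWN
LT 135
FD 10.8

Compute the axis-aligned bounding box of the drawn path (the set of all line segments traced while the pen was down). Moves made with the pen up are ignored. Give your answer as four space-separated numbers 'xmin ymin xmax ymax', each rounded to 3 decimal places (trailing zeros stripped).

Answer: -12.766 -5.445 1.659 7.566

Derivation:
Executing turtle program step by step:
Start: pos=(0,0), heading=0, pen down
RT 180: heading 0 -> 180
FD 4: (0,0) -> (-4,0) [heading=180, draw]
FD 1.2: (-4,0) -> (-5.2,0) [heading=180, draw]
LT 135: heading 180 -> 315
RT 180: heading 315 -> 135
FD 10.7: (-5.2,0) -> (-12.766,7.566) [heading=135, draw]
RT 180: heading 135 -> 315
FD 14: (-12.766,7.566) -> (-2.867,-2.333) [heading=315, draw]
PU: pen up
RT 90: heading 315 -> 225
FD 4.4: (-2.867,-2.333) -> (-5.978,-5.445) [heading=225, move]
LT 45: heading 225 -> 270
PD: pen down
LT 135: heading 270 -> 45
FD 10.8: (-5.978,-5.445) -> (1.659,2.192) [heading=45, draw]
Final: pos=(1.659,2.192), heading=45, 5 segment(s) drawn

Segment endpoints: x in {-12.766, -5.978, -5.2, -4, -2.867, 0, 1.659}, y in {-5.445, -2.333, 0, 0, 0, 2.192, 7.566}
xmin=-12.766, ymin=-5.445, xmax=1.659, ymax=7.566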